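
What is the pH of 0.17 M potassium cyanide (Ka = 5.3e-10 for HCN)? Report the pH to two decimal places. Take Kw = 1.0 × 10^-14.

pH = 11.25

CN- is the conjugate base of the weak acid HCN.
Kb = Kw/Ka = 1.0×10^-14 / 5.3 × 10^-10 = 1.89 × 10^-5
Kb = x²/(0.17 − x) = 1.89 × 10^-5
Assume x ≪ 0.17: x ≈ √(1.89 × 10^-5 × 0.17) = 1.79 × 10^-3 M
(x/C₀ = 1.1% < 5%, so the approximation holds.)
pOH = −log(1.79 × 10^-3) = 2.75; pH = 14.00 − 2.75 = 11.25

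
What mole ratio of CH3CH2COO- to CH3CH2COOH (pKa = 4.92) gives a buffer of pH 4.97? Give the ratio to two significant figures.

ratio = 1.1

pH = pKa + log(r) ⇒ log(r) = 4.97 − 4.92 = +0.05
r = [CH3CH2COO-]/[CH3CH2COOH] = 10^(+0.05) = 1.12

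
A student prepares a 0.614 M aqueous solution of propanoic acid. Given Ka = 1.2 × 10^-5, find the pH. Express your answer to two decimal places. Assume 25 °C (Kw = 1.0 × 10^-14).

pH = 2.57

CH3CH2COOH ⇌ CH3CH2COO- + H+
From the ICE table, Ka = x²/(0.614 − x) = 1.2 × 10^-5.
Since Ka ≪ C₀, x ≈ √(Ka·C₀) = 2.71 × 10^-3 M.
pH = −log(2.71 × 10^-3) = 2.57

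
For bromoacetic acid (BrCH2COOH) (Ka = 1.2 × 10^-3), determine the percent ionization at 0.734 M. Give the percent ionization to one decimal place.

4.0%

BrCH2COOH ⇌ BrCH2COO- + H+; let x = [H+] at equilibrium.
x ≈ √(Ka·C₀) = √(1.2 × 10^-3 × 0.734) = 2.97 × 10^-2 M
% ionization = x/C₀ × 100% = 2.97 × 10^-2/0.734 × 100% = 4.0%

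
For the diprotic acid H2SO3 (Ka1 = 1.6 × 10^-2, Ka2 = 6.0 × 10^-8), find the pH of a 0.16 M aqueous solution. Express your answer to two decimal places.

Ka1 ≫ Ka2, so treat the first dissociation as the only significant source of H+.
Ka1 = x²/(0.16 − x) = 1.6 × 10^-2
Solving the quadratic: x = (−Ka1 + √(Ka1² + 4·Ka1·C₀))/2 = 4.32 × 10^-2 M
pH = −log(4.32 × 10^-2) = 1.36

pH = 1.36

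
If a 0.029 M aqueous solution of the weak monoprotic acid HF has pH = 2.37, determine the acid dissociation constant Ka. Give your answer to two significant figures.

Ka = 7.4 × 10^-4

[H+] = 10^(-2.37) = 4.27 × 10^-3 M
At equilibrium [HA] = 0.029 − 4.27 × 10^-3 = 2.47 × 10^-2 M
Ka = [H+][A-]/[HA] = (4.27 × 10^-3)² / 2.47 × 10^-2 = 7.4 × 10^-4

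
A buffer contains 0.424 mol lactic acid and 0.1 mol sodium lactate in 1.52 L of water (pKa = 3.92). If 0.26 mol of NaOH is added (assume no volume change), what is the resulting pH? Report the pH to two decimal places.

pH = 4.26

OH- converts CH3CH(OH)COOH to CH3CH(OH)COO-: CH3CH(OH)COOH → 0.164 mol, CH3CH(OH)COO- → 0.36 mol.
pH = pKa + log(n_CH3CH(OH)COO-/n_CH3CH(OH)COOH) = 3.92 + log(0.36/0.164) = 3.92 + (+0.341)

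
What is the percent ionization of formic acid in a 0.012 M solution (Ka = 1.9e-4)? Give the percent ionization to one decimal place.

HCOOH ⇌ HCOO- + H+; let x = [H+] at equilibrium.
Solve x² + 0.00019x − 2.28e-06 = 0 → x = 1.42 × 10^-3 M
% ionization = x/C₀ × 100% = 1.42 × 10^-3/0.012 × 100% = 11.8%

11.8%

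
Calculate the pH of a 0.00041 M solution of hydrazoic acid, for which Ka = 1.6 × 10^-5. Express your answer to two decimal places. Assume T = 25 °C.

HN3 ⇌ N3- + H+
From the ICE table, Ka = x²/(0.00041 − x) = 1.6 × 10^-5.
Here C₀/Ka ≈ 25.6, so the small-x approximation fails. Use the quadratic:
x = (−Ka + √(Ka² + 4·Ka·C₀))/2 = 7.34 × 10^-5 M
pH = −log[H+] = −log(7.34 × 10^-5) = 4.13

pH = 4.13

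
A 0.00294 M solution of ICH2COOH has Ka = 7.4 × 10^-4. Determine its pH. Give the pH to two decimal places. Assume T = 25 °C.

ICH2COOH ⇌ ICH2COO- + H+
From the ICE table, Ka = [H+]²/(0.00294 − [H+]) = 7.4 × 10^-4.
The 5% rule fails; solving [H+]² + Ka·[H+] − Ka·C₀ = 0 exactly:
[H+] = (−Ka + √(Ka² + 4·Ka·C₀))/2 = 1.15 × 10^-3 M
pH = −log[H+] = −log(1.15 × 10^-3) = 2.94

pH = 2.94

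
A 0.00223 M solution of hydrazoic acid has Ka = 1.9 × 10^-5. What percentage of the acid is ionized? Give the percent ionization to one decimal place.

HN3 ⇌ N3- + H+; let x = [H+] at equilibrium.
Ka = x²/(C₀ − x); solving the quadratic gives x = 1.97 × 10^-4 M.
% ionization = x/C₀ × 100% = 1.97 × 10^-4/0.00223 × 100% = 8.8%

8.8%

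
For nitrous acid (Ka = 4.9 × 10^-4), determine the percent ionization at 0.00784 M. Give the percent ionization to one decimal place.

22.1%

HNO2 ⇌ NO2- + H+; let x = [H+] at equilibrium.
Ka = x²/(C₀ − x); solving the quadratic gives x = 1.73 × 10^-3 M.
Fraction ionized = 1.73 × 10^-3 / 0.00784 = 0.2207 → 22.1%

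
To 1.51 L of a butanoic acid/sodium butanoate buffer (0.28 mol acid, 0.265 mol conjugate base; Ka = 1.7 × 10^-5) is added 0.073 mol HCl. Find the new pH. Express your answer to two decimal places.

After neutralization: n(CH3(CH2)2COOH) = 0.353 mol, n(CH3(CH2)2COO-) = 0.192 mol.
pKa = −log(1.7 × 10^-5) = 4.770
Henderson–Hasselbalch with mole ratio 0.192/0.353: pH = 4.770 + (-0.264)

pH = 4.51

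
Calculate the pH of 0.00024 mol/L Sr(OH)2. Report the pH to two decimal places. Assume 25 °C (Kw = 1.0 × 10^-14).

pH = 10.68

Sr(OH)2 is a strong base (each formula unit releases 2 OH-); [OH-] = 0.00048 M.
pOH = -log(0.00048) = 3.32
pH = 14.00 - 3.32 = 10.68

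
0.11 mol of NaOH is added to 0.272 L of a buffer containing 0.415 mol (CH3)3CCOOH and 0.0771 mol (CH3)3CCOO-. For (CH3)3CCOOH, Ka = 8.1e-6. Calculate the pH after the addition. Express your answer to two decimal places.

After neutralization: n((CH3)3CCOOH) = 0.305 mol, n((CH3)3CCOO-) = 0.187 mol.
pKa = −log(8.1 × 10^-6) = 5.092
pH = pKa + log([A⁻]/[HA]) = 5.092 + log(0.187/0.305) = 5.092 -0.212

pH = 4.88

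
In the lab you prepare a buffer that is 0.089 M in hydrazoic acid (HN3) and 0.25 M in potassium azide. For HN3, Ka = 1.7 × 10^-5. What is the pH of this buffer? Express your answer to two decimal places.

pH = 5.22

pKa = −log(1.7 × 10^-5) = 4.770
Henderson–Hasselbalch: pH = pKa + log([N3-]/[HN3]) = 4.770 + log(0.25/0.089)
pH = 4.770 + (+0.449) = 5.22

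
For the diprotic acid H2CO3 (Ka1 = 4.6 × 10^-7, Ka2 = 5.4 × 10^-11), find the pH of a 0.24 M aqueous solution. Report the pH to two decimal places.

pH = 3.48

Since Ka1 ≫ Ka2, the first ionization dominates [H+].
Ka1 = x²/(0.24 − x) = 4.6 × 10^-7
x ≈ √(4.6 × 10^-7 × 0.24) = 3.32 × 10^-4 M
pH = −log(3.32 × 10^-4) = 3.48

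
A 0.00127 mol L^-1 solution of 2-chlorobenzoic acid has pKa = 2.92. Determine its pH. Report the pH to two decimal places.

pH = 3.11

ClC6H4COOH ⇌ ClC6H4COO- + H+
Ka = 10^(−2.92) = 1.20 × 10^-3
Ka = x²/(0.00127 − x) = 1.20 × 10^-3
x is not negligible relative to C₀; solve x² + 0.0012·x − 1.52e-06 = 0.
x = [−0.0012 + √(0.0012² + 6.1e-06)]/2 = 7.73 × 10^-4 M
pH = −log(7.73 × 10^-4) = 3.11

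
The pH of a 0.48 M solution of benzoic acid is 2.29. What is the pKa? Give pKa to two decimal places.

[H+] = 10^(-2.29) = 5.13 × 10^-3 M
At equilibrium [HA] = 0.48 − 5.13 × 10^-3 = 4.75 × 10^-1 M
Ka = [H+][A-]/[HA] = (5.13 × 10^-3)² / 4.75 × 10^-1 = 5.54 × 10^-5
pKa = -log(5.54 × 10^-5) = 4.26

pKa = 4.26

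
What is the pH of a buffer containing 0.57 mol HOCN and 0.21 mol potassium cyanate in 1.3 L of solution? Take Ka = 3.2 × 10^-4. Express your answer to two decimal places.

pH = 3.06

pKa = −log(3.2 × 10^-4) = 3.495
Henderson–Hasselbalch: pH = pKa + log([OCN-]/[HOCN]) = 3.495 + log(0.21/0.57)
pH = 3.495 + (-0.434) = 3.06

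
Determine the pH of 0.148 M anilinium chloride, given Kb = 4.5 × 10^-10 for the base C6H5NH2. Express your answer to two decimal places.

pH = 2.74

C6H5NH3+ is the conjugate acid of the weak base C6H5NH2.
Ka = Kw/Kb = 1.0×10^-14 / 4.5 × 10^-10 = 2.22 × 10^-5
From the ICE table, Ka = [H+]²/(0.148 − [H+]) = 2.22 × 10^-5.
Assume [H+] ≪ 0.148: [H+] ≈ √(2.22 × 10^-5 × 0.148) = 1.81 × 10^-3 M
([H+]/C₀ = 1.2% < 5%, so the approximation holds.)
pH = −log(1.81 × 10^-3) = 2.74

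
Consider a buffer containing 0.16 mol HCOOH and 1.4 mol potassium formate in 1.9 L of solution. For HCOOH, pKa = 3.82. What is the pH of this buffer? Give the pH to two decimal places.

Using pH = pKa + log([base]/[acid]) with [base]/[acid] = 1.4/0.16:
pH = 3.82 + (+0.942) = 4.76

pH = 4.76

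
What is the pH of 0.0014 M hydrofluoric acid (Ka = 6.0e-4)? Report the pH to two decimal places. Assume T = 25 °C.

HF ⇌ F- + H+
Let x = [H+] at equilibrium. Ka = x²/(0.0014 − x).
The 5% rule fails; solving x² + Ka·x − Ka·C₀ = 0 exactly:
x = (−Ka + √(Ka² + 4·Ka·C₀))/2 = 6.64 × 10^-4 M
pH = −log(6.64 × 10^-4) = 3.18

pH = 3.18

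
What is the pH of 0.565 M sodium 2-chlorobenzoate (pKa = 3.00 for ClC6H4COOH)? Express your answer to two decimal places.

pH = 8.38

ClC6H4COO- is the conjugate base of the weak acid ClC6H4COOH.
Ka = 10^(−3.00) = 1.00 × 10^-3
Kb = Kw/Ka = 1.0×10^-14 / 1.00 × 10^-3 = 1.00 × 10^-11
From the ICE table, Kb = [OH-]²/(0.565 − [OH-]) = 1.00 × 10^-11.
Assume [OH-] ≪ 0.565: [OH-] ≈ √(1.00 × 10^-11 × 0.565) = 2.38 × 10^-6 M
Check: 0.00042% ionized — well under 5%, approximation valid.
pOH = −log(2.38 × 10^-6) = 5.62; pH = 14.00 − 5.62 = 8.38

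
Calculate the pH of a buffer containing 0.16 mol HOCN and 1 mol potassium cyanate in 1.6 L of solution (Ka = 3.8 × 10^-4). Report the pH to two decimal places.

pH = 4.22

pKa = −log(3.8 × 10^-4) = 3.420
Using pH = pKa + log([base]/[acid]) with [base]/[acid] = 1/0.16:
pH = 3.420 + (+0.796) = 4.22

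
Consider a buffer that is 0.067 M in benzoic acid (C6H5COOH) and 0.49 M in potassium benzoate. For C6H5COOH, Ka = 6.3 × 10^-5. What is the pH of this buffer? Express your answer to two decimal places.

pKa = −log(6.3 × 10^-5) = 4.201
Using pH = pKa + log([base]/[acid]) with [base]/[acid] = 0.49/0.067:
pH = 4.201 + (+0.864) = 5.06

pH = 5.06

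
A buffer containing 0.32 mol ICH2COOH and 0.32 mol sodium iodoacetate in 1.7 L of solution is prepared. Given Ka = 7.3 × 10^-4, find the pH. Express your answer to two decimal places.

pKa = −log(7.3 × 10^-4) = 3.137
pH = pKa + log([A⁻]/[HA]) = 3.137 + log(0.32/0.32)
pH = 3.137 + (+0.000) = 3.14

pH = 3.14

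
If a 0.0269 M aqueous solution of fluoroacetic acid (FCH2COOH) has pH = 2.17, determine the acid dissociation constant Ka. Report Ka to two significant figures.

[H+] = 10^(-2.17) = 6.76 × 10^-3 M
At equilibrium [HA] = 0.0269 − 6.76 × 10^-3 = 2.01 × 10^-2 M
Ka = [H+][A-]/[HA] = (6.76 × 10^-3)² / 2.01 × 10^-2 = 2.3 × 10^-3

Ka = 2.3 × 10^-3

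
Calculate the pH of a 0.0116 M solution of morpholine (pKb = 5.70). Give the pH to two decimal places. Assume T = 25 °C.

C4H8ONH + H2O ⇌ C4H8ONH2+ + OH-
Kb = 10^(−5.70) = 2.00 × 10^-6
Kb = [OH-]²/(0.0116 − [OH-]) = 2.00 × 10^-6
Assume [OH-] ≪ 0.0116: [OH-] ≈ √(2.00 × 10^-6 × 0.0116) = 1.52 × 10^-4 M
([OH-]/C₀ = 1.3% < 5%, so the approximation holds.)
pOH = −log(1.52 × 10^-4) = 3.82; pH = 14.00 − 3.82 = 10.18

pH = 10.18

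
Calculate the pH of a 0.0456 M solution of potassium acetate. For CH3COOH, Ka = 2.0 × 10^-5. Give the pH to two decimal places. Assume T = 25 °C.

CH3COO- is the conjugate base of the weak acid CH3COOH.
Kb = Kw/Ka = 1.0×10^-14 / 2.0 × 10^-5 = 5.00 × 10^-10
Kb = [OH-]²/(0.0456 − [OH-]) = 5.00 × 10^-10
Since Kb ≪ C₀, [OH-] ≈ √(Kb·C₀) = 4.77 × 10^-6 M.
([OH-]/C₀ = 0.01% < 5%, so the approximation holds.)
pOH = 5.32, so pH = 14.00 − pOH = 8.68

pH = 8.68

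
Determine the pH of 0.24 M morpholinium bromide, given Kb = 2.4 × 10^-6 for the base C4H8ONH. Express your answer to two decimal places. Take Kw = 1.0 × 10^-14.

pH = 4.50

C4H8ONH2+ is the conjugate acid of the weak base C4H8ONH.
Ka = Kw/Kb = 1.0×10^-14 / 2.4 × 10^-6 = 4.17 × 10^-9
Ka = x²/(0.24 − x) = 4.17 × 10^-9
Since Ka ≪ C₀, x ≈ √(Ka·C₀) = 3.16 × 10^-5 M.
pH = −log[H+] = −log(3.16 × 10^-5) = 4.50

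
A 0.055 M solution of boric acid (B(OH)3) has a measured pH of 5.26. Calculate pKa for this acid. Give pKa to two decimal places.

[H+] = 10^(-5.26) = 5.50 × 10^-6 M
At equilibrium [HA] = 0.055 − 5.50 × 10^-6 = 5.50 × 10^-2 M
Ka = [H+][A-]/[HA] = (5.50 × 10^-6)² / 5.50 × 10^-2 = 5.50 × 10^-10
pKa = -log(5.50 × 10^-10) = 9.26

pKa = 9.26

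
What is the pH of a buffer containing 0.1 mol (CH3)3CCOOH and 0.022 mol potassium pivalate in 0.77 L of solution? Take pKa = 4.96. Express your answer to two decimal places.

Using pH = pKa + log([base]/[acid]) with [base]/[acid] = 0.022/0.1:
pH = 4.96 + (-0.658) = 4.30

pH = 4.30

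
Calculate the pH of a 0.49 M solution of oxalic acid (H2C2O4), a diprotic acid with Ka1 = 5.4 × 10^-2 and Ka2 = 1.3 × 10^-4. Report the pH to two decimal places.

Ka1 ≫ Ka2, so treat the first dissociation as the only significant source of H+.
Ka1 = x²/(0.49 − x) = 5.4 × 10^-2
Solving the quadratic: x = (−Ka1 + √(Ka1² + 4·Ka1·C₀))/2 = 1.38 × 10^-1 M
pH = −log(1.38 × 10^-1) = 0.86

pH = 0.86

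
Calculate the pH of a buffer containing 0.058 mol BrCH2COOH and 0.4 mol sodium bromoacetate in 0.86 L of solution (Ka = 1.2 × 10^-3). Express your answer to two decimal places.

pKa = −log(1.2 × 10^-3) = 2.921
Using pH = pKa + log([base]/[acid]) with [base]/[acid] = 0.4/0.058:
pH = 2.921 + (+0.839) = 3.76

pH = 3.76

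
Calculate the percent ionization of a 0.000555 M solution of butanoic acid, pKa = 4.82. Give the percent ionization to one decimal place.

15.2%

CH3(CH2)2COOH ⇌ CH3(CH2)2COO- + H+; let x = [H+] at equilibrium.
Ka = 10^(−4.82) = 1.51 × 10^-5
Ka = x²/(C₀ − x); solving the quadratic gives x = 8.43 × 10^-5 M.
Fraction ionized = 8.43 × 10^-5 / 0.000555 = 0.1519 → 15.2%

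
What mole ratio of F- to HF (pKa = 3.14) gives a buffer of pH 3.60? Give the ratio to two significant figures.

pH = pKa + log(r) ⇒ log(r) = 3.60 − 3.14 = +0.46
r = [F-]/[HF] = 10^(+0.46) = 2.88

ratio = 2.9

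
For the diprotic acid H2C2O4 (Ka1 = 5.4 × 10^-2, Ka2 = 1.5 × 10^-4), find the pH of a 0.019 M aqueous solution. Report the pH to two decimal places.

pH = 1.83

Ka1 ≫ Ka2, so treat the first dissociation as the only significant source of H+.
Ka1 = x²/(0.019 − x) = 5.4 × 10^-2
Solving the quadratic: x = (−Ka1 + √(Ka1² + 4·Ka1·C₀))/2 = 1.49 × 10^-2 M
pH = −log(1.49 × 10^-2) = 1.83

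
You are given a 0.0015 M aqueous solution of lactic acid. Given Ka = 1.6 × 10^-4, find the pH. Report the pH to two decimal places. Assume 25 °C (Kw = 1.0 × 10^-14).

CH3CH(OH)COOH ⇌ CH3CH(OH)COO- + H+
Let x = [H+] at equilibrium. Ka = x²/(0.0015 − x).
Here C₀/Ka ≈ 9.38, so the small-x approximation fails. Use the quadratic:
x = (−Ka + √(Ka² + 4·Ka·C₀))/2 = 4.16 × 10^-4 M
pH = −log[H+] = −log(4.16 × 10^-4) = 3.38

pH = 3.38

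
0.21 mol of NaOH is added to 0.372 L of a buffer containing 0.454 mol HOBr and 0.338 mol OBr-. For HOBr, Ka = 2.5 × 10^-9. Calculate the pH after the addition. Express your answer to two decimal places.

pH = 8.95

After neutralization: n(HOBr) = 0.244 mol, n(OBr-) = 0.548 mol.
pKa = −log(2.5 × 10^-9) = 8.602
Henderson–Hasselbalch with mole ratio 0.548/0.244: pH = 8.602 + (+0.351)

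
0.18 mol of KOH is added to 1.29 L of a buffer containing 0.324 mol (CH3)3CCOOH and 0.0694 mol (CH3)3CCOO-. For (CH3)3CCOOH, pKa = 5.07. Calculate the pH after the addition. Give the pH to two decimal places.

OH- converts (CH3)3CCOOH to (CH3)3CCOO-: (CH3)3CCOOH → 0.144 mol, (CH3)3CCOO- → 0.249 mol.
Henderson–Hasselbalch with mole ratio 0.249/0.144: pH = 5.07 + (+0.238)

pH = 5.31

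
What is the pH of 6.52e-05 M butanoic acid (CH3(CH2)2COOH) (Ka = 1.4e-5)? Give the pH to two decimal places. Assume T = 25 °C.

pH = 4.62

CH3(CH2)2COOH ⇌ CH3(CH2)2COO- + H+
From the ICE table, Ka = [H+]²/(6.52e-05 − [H+]) = 1.4 × 10^-5.
The 5% rule fails; solving [H+]² + Ka·[H+] − Ka·C₀ = 0 exactly:
[H+] = (−Ka + √(Ka² + 4·Ka·C₀))/2 = 2.40 × 10^-5 M
pH = −log(2.40 × 10^-5) = 4.62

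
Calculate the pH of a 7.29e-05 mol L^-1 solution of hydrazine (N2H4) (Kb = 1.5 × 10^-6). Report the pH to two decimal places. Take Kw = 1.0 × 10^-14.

N2H4 + H2O ⇌ N2H5+ + OH-
Kb = [OH-]²/(7.29e-05 − [OH-]) = 1.5 × 10^-6
The 5% rule fails; solving [OH-]² + Kb·[OH-] − Kb·C₀ = 0 exactly:
[OH-] = [−1.5e-06 + √(1.5e-06² + 4.37e-10)]/2 = 9.73 × 10^-6 M
pOH = −log(9.73 × 10^-6) = 5.01; pH = 14.00 − 5.01 = 8.99

pH = 8.99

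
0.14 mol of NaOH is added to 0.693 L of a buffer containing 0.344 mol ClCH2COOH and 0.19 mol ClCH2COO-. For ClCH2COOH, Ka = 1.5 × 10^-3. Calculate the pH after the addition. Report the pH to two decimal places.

pH = 3.03

OH- converts ClCH2COOH to ClCH2COO-: ClCH2COOH → 0.204 mol, ClCH2COO- → 0.33 mol.
pKa = −log(1.5 × 10^-3) = 2.824
pH = pKa + log([A⁻]/[HA]) = 2.824 + log(0.33/0.204) = 2.824 +0.209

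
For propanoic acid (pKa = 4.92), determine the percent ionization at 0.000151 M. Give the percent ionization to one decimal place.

24.5%

CH3CH2COOH ⇌ CH3CH2COO- + H+; let x = [H+] at equilibrium.
Ka = 10^(−4.92) = 1.20 × 10^-5
Solve x² + 1.2e-05x − 1.81e-09 = 0 → x = 3.70 × 10^-5 M
Fraction ionized = 3.70 × 10^-5 / 0.000151 = 0.2450 → 24.5%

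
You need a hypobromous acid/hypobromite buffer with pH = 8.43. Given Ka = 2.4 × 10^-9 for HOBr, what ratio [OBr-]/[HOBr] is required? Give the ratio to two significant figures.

pKa = -log(2.4 × 10^-9) = 8.620
pH = pKa + log(r) ⇒ log(r) = 8.43 − 8.620 = -0.190
r = [OBr-]/[HOBr] = 10^(-0.190) = 0.646

ratio = 0.65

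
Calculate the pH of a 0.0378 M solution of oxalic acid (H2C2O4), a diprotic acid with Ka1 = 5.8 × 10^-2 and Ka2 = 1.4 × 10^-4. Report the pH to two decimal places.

Since Ka1 ≫ Ka2, the first ionization dominates [H+].
Ka1 = x²/(0.0378 − x) = 5.8 × 10^-2
Solving the quadratic: x = (−Ka1 + √(Ka1² + 4·Ka1·C₀))/2 = 2.61 × 10^-2 M
pH = −log(2.61 × 10^-2) = 1.58

pH = 1.58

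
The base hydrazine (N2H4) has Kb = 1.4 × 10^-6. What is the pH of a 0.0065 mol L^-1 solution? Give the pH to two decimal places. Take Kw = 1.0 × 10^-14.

pH = 9.98

N2H4 + H2O ⇌ N2H5+ + OH-
Kb = x²/(0.0065 − x) = 1.4 × 10^-6
Since Kb ≪ C₀, x ≈ √(Kb·C₀) = 9.54 × 10^-5 M.
pOH = −log(9.54 × 10^-5) = 4.02; pH = 14.00 − 4.02 = 9.98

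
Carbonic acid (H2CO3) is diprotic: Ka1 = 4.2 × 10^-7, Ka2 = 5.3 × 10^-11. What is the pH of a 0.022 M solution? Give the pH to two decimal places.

pH = 4.02

Ka1 ≫ Ka2, so treat the first dissociation as the only significant source of H+.
Ka1 = x²/(0.022 − x) = 4.2 × 10^-7
x ≈ √(4.2 × 10^-7 × 0.022) = 9.61 × 10^-5 M
pH = −log(9.61 × 10^-5) = 4.02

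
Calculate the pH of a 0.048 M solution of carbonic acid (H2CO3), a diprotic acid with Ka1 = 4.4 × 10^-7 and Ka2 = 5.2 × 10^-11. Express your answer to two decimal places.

Ka1 ≫ Ka2, so treat the first dissociation as the only significant source of H+.
Ka1 = x²/(0.048 − x) = 4.4 × 10^-7
x ≈ √(4.4 × 10^-7 × 0.048) = 1.45 × 10^-4 M
pH = −log(1.45 × 10^-4) = 3.84

pH = 3.84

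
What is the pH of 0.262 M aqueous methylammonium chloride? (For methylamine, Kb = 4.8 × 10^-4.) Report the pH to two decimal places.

pH = 5.63

CH3NH3+ is the conjugate acid of the weak base CH3NH2.
Ka = Kw/Kb = 1.0×10^-14 / 4.8 × 10^-4 = 2.08 × 10^-11
From the ICE table, Ka = [H+]²/(0.262 − [H+]) = 2.08 × 10^-11.
Since Ka ≪ C₀, [H+] ≈ √(Ka·C₀) = 2.33 × 10^-6 M.
pH = −log(2.33 × 10^-6) = 5.63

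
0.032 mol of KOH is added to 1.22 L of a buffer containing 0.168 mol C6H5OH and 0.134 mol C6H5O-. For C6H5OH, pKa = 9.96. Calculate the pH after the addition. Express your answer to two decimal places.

After neutralization: n(C6H5OH) = 0.136 mol, n(C6H5O-) = 0.166 mol.
pH = pKa + log(n_C6H5O-/n_C6H5OH) = 9.96 + log(0.166/0.136) = 9.96 + (+0.087)

pH = 10.05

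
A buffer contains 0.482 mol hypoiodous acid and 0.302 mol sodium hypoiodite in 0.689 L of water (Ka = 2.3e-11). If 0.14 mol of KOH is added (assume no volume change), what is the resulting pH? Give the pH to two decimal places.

pH = 10.75

OH- converts HOI to OI-: HOI → 0.342 mol, OI- → 0.442 mol.
pKa = −log(2.3 × 10^-11) = 10.638
Henderson–Hasselbalch with mole ratio 0.442/0.342: pH = 10.638 + (+0.111)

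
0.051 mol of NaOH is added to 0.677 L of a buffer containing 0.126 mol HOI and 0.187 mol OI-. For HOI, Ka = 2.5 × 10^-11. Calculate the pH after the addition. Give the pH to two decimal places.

After neutralization: n(HOI) = 0.075 mol, n(OI-) = 0.238 mol.
pKa = −log(2.5 × 10^-11) = 10.602
pH = pKa + log([A⁻]/[HA]) = 10.602 + log(0.238/0.075) = 10.602 +0.502

pH = 11.10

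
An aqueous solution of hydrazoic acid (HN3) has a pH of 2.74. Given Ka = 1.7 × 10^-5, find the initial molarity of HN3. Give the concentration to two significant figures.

[H+] = 10^(-2.74) = 1.82 × 10^-3 M = x
Ka = x²/(C₀ − x) ⇒ C₀ = x + x²/Ka
C₀ = 1.82 × 10^-3 + (1.82 × 10^-3)²/(1.7 × 10^-5) = 1.97 × 10^-1 M

C₀ = 2.0 × 10^-1 M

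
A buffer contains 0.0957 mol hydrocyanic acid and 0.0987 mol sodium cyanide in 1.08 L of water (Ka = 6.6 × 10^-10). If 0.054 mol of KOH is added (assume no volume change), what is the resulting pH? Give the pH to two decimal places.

After neutralization: n(HCN) = 0.0417 mol, n(CN-) = 0.153 mol.
pKa = −log(6.6 × 10^-10) = 9.180
pH = pKa + log([A⁻]/[HA]) = 9.180 + log(0.153/0.0417) = 9.180 +0.565

pH = 9.74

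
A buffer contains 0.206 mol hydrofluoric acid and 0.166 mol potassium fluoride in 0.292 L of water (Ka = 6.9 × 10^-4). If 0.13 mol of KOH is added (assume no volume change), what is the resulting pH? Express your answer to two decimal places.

pH = 3.75

After neutralization: n(HF) = 0.076 mol, n(F-) = 0.296 mol.
pKa = −log(6.9 × 10^-4) = 3.161
pH = pKa + log([A⁻]/[HA]) = 3.161 + log(0.296/0.076) = 3.161 +0.590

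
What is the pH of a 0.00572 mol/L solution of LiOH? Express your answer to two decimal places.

pH = 11.76

LiOH is a strong base; [OH-] = 0.00572 M.
pOH = -log(0.00572) = 2.24
pH = 14.00 - 2.24 = 11.76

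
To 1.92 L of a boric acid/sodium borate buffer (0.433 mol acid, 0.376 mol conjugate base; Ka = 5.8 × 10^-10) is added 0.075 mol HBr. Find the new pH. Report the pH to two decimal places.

pH = 9.01

After neutralization: n(B(OH)3) = 0.508 mol, n(B(OH)4-) = 0.301 mol.
pKa = −log(5.8 × 10^-10) = 9.237
pH = pKa + log(n_B(OH)4-/n_B(OH)3) = 9.237 + log(0.301/0.508) = 9.237 + (-0.227)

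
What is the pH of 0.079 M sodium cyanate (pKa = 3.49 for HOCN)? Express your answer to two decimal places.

pH = 8.19

OCN- is the conjugate base of the weak acid HOCN.
Ka = 10^(−3.49) = 3.24 × 10^-4
Kb = Kw/Ka = 1.0×10^-14 / 3.24 × 10^-4 = 3.09 × 10^-11
Kb = [OH-]²/(0.079 − [OH-]) = 3.09 × 10^-11
Neglecting [OH-] in the denominator: [OH-] = √(3.09 × 10^-11 × 0.079) = 1.56 × 10^-6 M
pOH = −log(1.56 × 10^-6) = 5.81; pH = 14.00 − 5.81 = 8.19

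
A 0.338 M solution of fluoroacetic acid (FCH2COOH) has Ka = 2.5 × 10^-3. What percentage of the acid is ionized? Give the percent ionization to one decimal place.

8.2%

FCH2COOH ⇌ FCH2COO- + H+; let x = [H+] at equilibrium.
Solve x² + 0.0025x − 0.000845 = 0 → x = 2.78 × 10^-2 M
% ionization = x/C₀ × 100% = 2.78 × 10^-2/0.338 × 100% = 8.2%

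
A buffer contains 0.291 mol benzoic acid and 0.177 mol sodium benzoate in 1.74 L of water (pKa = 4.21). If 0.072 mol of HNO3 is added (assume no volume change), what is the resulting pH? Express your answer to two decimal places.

After neutralization: n(C6H5COOH) = 0.363 mol, n(C6H5COO-) = 0.105 mol.
pH = pKa + log([A⁻]/[HA]) = 4.21 + log(0.105/0.363) = 4.21 -0.539

pH = 3.67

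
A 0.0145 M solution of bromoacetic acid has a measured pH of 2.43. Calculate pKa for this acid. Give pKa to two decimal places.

pKa = 2.89

[H+] = 10^(-2.43) = 3.72 × 10^-3 M
At equilibrium [HA] = 0.0145 − 3.72 × 10^-3 = 1.08 × 10^-2 M
Ka = [H+][A-]/[HA] = (3.72 × 10^-3)² / 1.08 × 10^-2 = 1.28 × 10^-3
pKa = -log(1.28 × 10^-3) = 2.89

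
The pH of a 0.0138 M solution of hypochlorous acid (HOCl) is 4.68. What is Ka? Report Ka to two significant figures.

[H+] = 10^(-4.68) = 2.09 × 10^-5 M
At equilibrium [HA] = 0.0138 − 2.09 × 10^-5 = 1.38 × 10^-2 M
Ka = [H+][A-]/[HA] = (2.09 × 10^-5)² / 1.38 × 10^-2 = 3.2 × 10^-8

Ka = 3.2 × 10^-8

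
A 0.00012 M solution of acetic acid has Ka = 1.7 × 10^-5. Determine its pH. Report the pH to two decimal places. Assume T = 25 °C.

CH3COOH ⇌ CH3COO- + H+
From the ICE table, Ka = [H+]²/(0.00012 − [H+]) = 1.7 × 10^-5.
The 5% rule fails; solving [H+]² + Ka·[H+] − Ka·C₀ = 0 exactly:
[H+] = [−1.7e-05 + √(1.7e-05² + 8.16e-09)]/2 = 3.75 × 10^-5 M
pH = −log[H+] = −log(3.75 × 10^-5) = 4.43

pH = 4.43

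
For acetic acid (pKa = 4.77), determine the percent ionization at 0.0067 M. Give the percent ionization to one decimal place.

4.9%

CH3COOH ⇌ CH3COO- + H+; let x = [H+] at equilibrium.
Ka = 10^(−4.77) = 1.70 × 10^-5
Ka = x²/(C₀ − x); solving the quadratic gives x = 3.29 × 10^-4 M.
Fraction ionized = 3.29 × 10^-4 / 0.0067 = 0.0491 → 4.9%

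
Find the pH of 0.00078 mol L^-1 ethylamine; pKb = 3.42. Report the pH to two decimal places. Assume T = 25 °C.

pH = 10.59

C2H5NH2 + H2O ⇌ C2H5NH3+ + OH-
Kb = 10^(−3.42) = 3.80 × 10^-4
Kb = [OH-]²/(0.00078 − [OH-]) = 3.80 × 10^-4
[OH-] is not negligible relative to C₀; solve [OH-]² + 0.00038·[OH-] − 2.96e-07 = 0.
[OH-] = (−Kb + √(Kb² + 4·Kb·C₀))/2 = 3.87 × 10^-4 M
pOH = −log(3.87 × 10^-4) = 3.41; pH = 14.00 − 3.41 = 10.59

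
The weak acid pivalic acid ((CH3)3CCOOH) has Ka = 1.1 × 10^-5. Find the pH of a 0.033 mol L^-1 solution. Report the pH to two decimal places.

(CH3)3CCOOH ⇌ (CH3)3CCOO- + H+
Ka = [H+]²/(0.033 − [H+]) = 1.1 × 10^-5
Since Ka ≪ C₀, [H+] ≈ √(Ka·C₀) = 6.02 × 10^-4 M.
([H+]/C₀ = 1.8% < 5%, so the approximation holds.)
pH = −log[H+] = −log(6.02 × 10^-4) = 3.22

pH = 3.22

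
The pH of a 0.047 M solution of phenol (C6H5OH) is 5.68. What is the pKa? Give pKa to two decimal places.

pKa = 10.03

[H+] = 10^(-5.68) = 2.09 × 10^-6 M
At equilibrium [HA] = 0.047 − 2.09 × 10^-6 = 4.70 × 10^-2 M
Ka = [H+][A-]/[HA] = (2.09 × 10^-6)² / 4.70 × 10^-2 = 9.29 × 10^-11
pKa = -log(9.29 × 10^-11) = 10.03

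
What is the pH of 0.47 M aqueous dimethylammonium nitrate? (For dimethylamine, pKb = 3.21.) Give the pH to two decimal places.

(CH3)2NH2+ is the conjugate acid of the weak base (CH3)2NH.
Kb = 10^(−3.21) = 6.17 × 10^-4
Ka = Kw/Kb = 1.0×10^-14 / 6.17 × 10^-4 = 1.62 × 10^-11
From the ICE table, Ka = [H+]²/(0.47 − [H+]) = 1.62 × 10^-11.
Assume [H+] ≪ 0.47: [H+] ≈ √(1.62 × 10^-11 × 0.47) = 2.76 × 10^-6 M
Check: 0.00059% ionized — well under 5%, approximation valid.
pH = −log(2.76 × 10^-6) = 5.56

pH = 5.56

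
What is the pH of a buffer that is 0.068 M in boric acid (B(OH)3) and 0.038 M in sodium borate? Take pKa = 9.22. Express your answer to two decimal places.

pH = 8.97

pH = pKa + log([A⁻]/[HA]) = 9.22 + log(0.038/0.068)
pH = 9.22 + (-0.253) = 8.97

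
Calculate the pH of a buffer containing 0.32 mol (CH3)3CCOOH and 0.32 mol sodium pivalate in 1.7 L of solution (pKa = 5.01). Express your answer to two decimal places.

pH = 5.01

Using pH = pKa + log([base]/[acid]) with [base]/[acid] = 0.32/0.32:
pH = 5.01 + (+0.000) = 5.01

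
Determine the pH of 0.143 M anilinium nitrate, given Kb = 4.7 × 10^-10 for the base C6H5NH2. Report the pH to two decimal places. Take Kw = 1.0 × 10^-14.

C6H5NH3+ is the conjugate acid of the weak base C6H5NH2.
Ka = Kw/Kb = 1.0×10^-14 / 4.7 × 10^-10 = 2.13 × 10^-5
From the ICE table, Ka = [H+]²/(0.143 − [H+]) = 2.13 × 10^-5.
Since Ka ≪ C₀, [H+] ≈ √(Ka·C₀) = 1.75 × 10^-3 M.
Check: 1.2% ionized — well under 5%, approximation valid.
pH = −log[H+] = −log(1.75 × 10^-3) = 2.76

pH = 2.76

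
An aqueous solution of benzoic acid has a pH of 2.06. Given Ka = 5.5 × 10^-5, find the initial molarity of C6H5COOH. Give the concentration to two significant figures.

C₀ = 1.4 M

[H+] = 10^(-2.06) = 8.71 × 10^-3 M = x
Ka = x²/(C₀ − x) ⇒ C₀ = x + x²/Ka
C₀ = 8.71 × 10^-3 + (8.71 × 10^-3)²/(5.5 × 10^-5) = 1.39 M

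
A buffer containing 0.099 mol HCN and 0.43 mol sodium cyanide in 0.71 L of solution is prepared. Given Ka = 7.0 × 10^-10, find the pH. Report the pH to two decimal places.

pKa = −log(7.0 × 10^-10) = 9.155
Henderson–Hasselbalch: pH = pKa + log([CN-]/[HCN]) = 9.155 + log(0.43/0.099)
pH = 9.155 + (+0.638) = 9.79

pH = 9.79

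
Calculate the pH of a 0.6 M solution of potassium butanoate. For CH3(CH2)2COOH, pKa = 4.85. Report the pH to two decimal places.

pH = 9.31

CH3(CH2)2COO- is the conjugate base of the weak acid CH3(CH2)2COOH.
Ka = 10^(−4.85) = 1.41 × 10^-5
Kb = Kw/Ka = 1.0×10^-14 / 1.41 × 10^-5 = 7.09 × 10^-10
Kb = [OH-]²/(0.6 − [OH-]) = 7.09 × 10^-10
Assume [OH-] ≪ 0.6: [OH-] ≈ √(7.09 × 10^-10 × 0.6) = 2.06 × 10^-5 M
pOH = −log(2.06 × 10^-5) = 4.69; pH = 14.00 − 4.69 = 9.31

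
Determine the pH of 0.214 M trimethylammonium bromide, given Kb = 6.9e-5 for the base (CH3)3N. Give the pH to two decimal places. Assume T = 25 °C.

(CH3)3NH+ is the conjugate acid of the weak base (CH3)3N.
Ka = Kw/Kb = 1.0×10^-14 / 6.9 × 10^-5 = 1.45 × 10^-10
Ka = [H+]²/(0.214 − [H+]) = 1.45 × 10^-10
Assume [H+] ≪ 0.214: [H+] ≈ √(1.45 × 10^-10 × 0.214) = 5.57 × 10^-6 M
pH = −log[H+] = −log(5.57 × 10^-6) = 5.25

pH = 5.25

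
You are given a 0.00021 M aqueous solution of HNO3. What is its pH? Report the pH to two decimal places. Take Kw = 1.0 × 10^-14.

HNO3 is a strong acid and dissociates completely, so [H+] = 0.00021 M.
pH = -log(0.00021) = 3.68

pH = 3.68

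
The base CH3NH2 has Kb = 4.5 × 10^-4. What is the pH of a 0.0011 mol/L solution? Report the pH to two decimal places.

pH = 10.71

CH3NH2 + H2O ⇌ CH3NH3+ + OH-
From the ICE table, Kb = [OH-]²/(0.0011 − [OH-]) = 4.5 × 10^-4.
The 5% rule fails; solving [OH-]² + Kb·[OH-] − Kb·C₀ = 0 exactly:
[OH-] = [−0.00045 + √(0.00045² + 1.98e-06)]/2 = 5.14 × 10^-4 M
pOH = −log(5.14 × 10^-4) = 3.29; pH = 14.00 − 3.29 = 10.71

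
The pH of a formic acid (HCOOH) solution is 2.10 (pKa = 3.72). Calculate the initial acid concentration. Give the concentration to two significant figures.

[H+] = 10^(-2.10) = 7.94 × 10^-3 M = x
Ka = 10^(−3.72) = 1.91 × 10^-4
Ka = x²/(C₀ − x) ⇒ C₀ = x + x²/Ka
C₀ = 7.94 × 10^-3 + (7.94 × 10^-3)²/(1.91 × 10^-4) = 3.38 × 10^-1 M

C₀ = 3.4 × 10^-1 M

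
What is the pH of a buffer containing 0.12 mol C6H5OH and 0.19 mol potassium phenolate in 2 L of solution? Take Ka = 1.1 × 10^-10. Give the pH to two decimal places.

pH = 10.16

pKa = −log(1.1 × 10^-10) = 9.959
Henderson–Hasselbalch: pH = pKa + log([C6H5O-]/[C6H5OH]) = 9.959 + log(0.19/0.12)
pH = 9.959 + (+0.200) = 10.16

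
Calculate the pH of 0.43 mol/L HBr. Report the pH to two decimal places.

pH = 0.37

HBr is a strong acid and dissociates completely, so [H+] = 0.43 M.
pH = -log(0.43) = 0.37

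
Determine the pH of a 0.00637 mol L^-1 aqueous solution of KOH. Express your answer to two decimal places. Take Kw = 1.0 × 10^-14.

pH = 11.80

KOH is a strong base; [OH-] = 0.00637 M.
pOH = -log(0.00637) = 2.20
pH = 14.00 - 2.20 = 11.80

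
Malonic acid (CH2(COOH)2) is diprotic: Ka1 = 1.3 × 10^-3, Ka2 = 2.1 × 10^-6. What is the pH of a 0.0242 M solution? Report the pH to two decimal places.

Since Ka1 ≫ Ka2, the first ionization dominates [H+].
Ka1 = x²/(0.0242 − x) = 1.3 × 10^-3
Solving the quadratic: x = (−Ka1 + √(Ka1² + 4·Ka1·C₀))/2 = 5.00 × 10^-3 M
pH = −log(5.00 × 10^-3) = 2.30

pH = 2.30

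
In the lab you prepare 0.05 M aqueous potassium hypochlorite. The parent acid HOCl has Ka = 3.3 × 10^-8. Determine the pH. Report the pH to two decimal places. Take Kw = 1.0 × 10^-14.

OCl- is the conjugate base of the weak acid HOCl.
Kb = Kw/Ka = 1.0×10^-14 / 3.3 × 10^-8 = 3.03 × 10^-7
Let x = [OH-] at equilibrium. Kb = x²/(0.05 − x).
Since Kb ≪ C₀, x ≈ √(Kb·C₀) = 1.23 × 10^-4 M.
(x/C₀ = 0.25% < 5%, so the approximation holds.)
pOH = −log(1.23 × 10^-4) = 3.91; pH = 14.00 − 3.91 = 10.09

pH = 10.09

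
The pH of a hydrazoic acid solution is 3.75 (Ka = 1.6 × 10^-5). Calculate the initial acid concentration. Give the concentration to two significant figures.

C₀ = 2.2 × 10^-3 M

[H+] = 10^(-3.75) = 1.78 × 10^-4 M = x
Ka = x²/(C₀ − x) ⇒ C₀ = x + x²/Ka
C₀ = 1.78 × 10^-4 + (1.78 × 10^-4)²/(1.6 × 10^-5) = 2.16 × 10^-3 M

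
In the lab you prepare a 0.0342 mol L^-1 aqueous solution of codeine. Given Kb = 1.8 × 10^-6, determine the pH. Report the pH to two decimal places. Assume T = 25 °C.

pH = 10.39

C18H21NO3 + H2O ⇌ C18H22NO3+ + OH-
From the ICE table, Kb = x²/(0.0342 − x) = 1.8 × 10^-6.
Assume x ≪ 0.0342: x ≈ √(1.8 × 10^-6 × 0.0342) = 2.48 × 10^-4 M
Check: 0.73% ionized — well under 5%, approximation valid.
pOH = 3.61, so pH = 14.00 − pOH = 10.39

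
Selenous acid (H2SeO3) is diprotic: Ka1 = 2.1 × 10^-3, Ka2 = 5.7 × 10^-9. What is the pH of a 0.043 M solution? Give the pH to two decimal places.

pH = 2.07

Since Ka1 ≫ Ka2, the first ionization dominates [H+].
Ka1 = x²/(0.043 − x) = 2.1 × 10^-3
Solving the quadratic: x = (−Ka1 + √(Ka1² + 4·Ka1·C₀))/2 = 8.51 × 10^-3 M
pH = −log(8.51 × 10^-3) = 2.07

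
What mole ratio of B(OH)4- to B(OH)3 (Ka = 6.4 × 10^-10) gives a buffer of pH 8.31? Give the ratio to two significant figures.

pKa = -log(6.4 × 10^-10) = 9.194
pH = pKa + log(r) ⇒ log(r) = 8.31 − 9.194 = -0.884
r = [B(OH)4-]/[B(OH)3] = 10^(-0.884) = 0.131

ratio = 0.13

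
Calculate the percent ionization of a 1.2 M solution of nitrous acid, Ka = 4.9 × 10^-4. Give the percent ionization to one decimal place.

HNO2 ⇌ NO2- + H+; let x = [H+] at equilibrium.
x ≈ √(Ka·C₀) = √(4.9 × 10^-4 × 1.2) = 2.42 × 10^-2 M
Fraction ionized = 2.42 × 10^-2 / 1.2 = 0.0202 → 2.0%

2.0%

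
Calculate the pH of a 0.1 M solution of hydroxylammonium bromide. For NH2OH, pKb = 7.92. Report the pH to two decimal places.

pH = 3.54

NH3OH+ is the conjugate acid of the weak base NH2OH.
Kb = 10^(−7.92) = 1.20 × 10^-8
Ka = Kw/Kb = 1.0×10^-14 / 1.20 × 10^-8 = 8.33 × 10^-7
Ka = [H+]²/(0.1 − [H+]) = 8.33 × 10^-7
Since Ka ≪ C₀, [H+] ≈ √(Ka·C₀) = 2.89 × 10^-4 M.
pH = −log(2.89 × 10^-4) = 3.54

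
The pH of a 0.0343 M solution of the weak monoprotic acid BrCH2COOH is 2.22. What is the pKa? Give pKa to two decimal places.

pKa = 2.89

[H+] = 10^(-2.22) = 6.03 × 10^-3 M
At equilibrium [HA] = 0.0343 − 6.03 × 10^-3 = 2.83 × 10^-2 M
Ka = [H+][A-]/[HA] = (6.03 × 10^-3)² / 2.83 × 10^-2 = 1.28 × 10^-3
pKa = -log(1.28 × 10^-3) = 2.89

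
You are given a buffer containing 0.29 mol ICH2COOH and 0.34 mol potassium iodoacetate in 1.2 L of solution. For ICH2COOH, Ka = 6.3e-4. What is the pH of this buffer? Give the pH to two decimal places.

pKa = −log(6.3 × 10^-4) = 3.201
pH = pKa + log([A⁻]/[HA]) = 3.201 + log(0.34/0.29)
pH = 3.201 + (+0.069) = 3.27

pH = 3.27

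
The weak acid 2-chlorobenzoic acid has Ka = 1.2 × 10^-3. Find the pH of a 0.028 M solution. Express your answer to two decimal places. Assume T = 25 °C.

ClC6H4COOH ⇌ ClC6H4COO- + H+
Ka = [H+]²/(0.028 − [H+]) = 1.2 × 10^-3
[H+] is not negligible relative to C₀; solve [H+]² + 0.0012·[H+] − 3.36e-05 = 0.
[H+] = [−0.0012 + √(0.0012² + 0.000134)]/2 = 5.23 × 10^-3 M
pH = −log(5.23 × 10^-3) = 2.28

pH = 2.28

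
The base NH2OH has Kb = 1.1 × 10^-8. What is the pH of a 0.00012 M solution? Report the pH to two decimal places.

pH = 8.06

NH2OH + H2O ⇌ NH3OH+ + OH-
From the ICE table, Kb = x²/(0.00012 − x) = 1.1 × 10^-8.
Neglecting x in the denominator: x = √(1.1 × 10^-8 × 0.00012) = 1.15 × 10^-6 M
(x/C₀ = 0.96% < 5%, so the approximation holds.)
pOH = −log(1.15 × 10^-6) = 5.94; pH = 14.00 − 5.94 = 8.06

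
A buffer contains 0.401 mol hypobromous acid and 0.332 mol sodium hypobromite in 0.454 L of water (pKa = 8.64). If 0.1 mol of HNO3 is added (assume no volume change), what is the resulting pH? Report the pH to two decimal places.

After neutralization: n(HOBr) = 0.501 mol, n(OBr-) = 0.232 mol.
Henderson–Hasselbalch with mole ratio 0.232/0.501: pH = 8.64 + (-0.334)

pH = 8.31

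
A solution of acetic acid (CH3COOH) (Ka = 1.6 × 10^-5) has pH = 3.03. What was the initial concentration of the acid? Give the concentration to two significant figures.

[H+] = 10^(-3.03) = 9.33 × 10^-4 M = x
Ka = x²/(C₀ − x) ⇒ C₀ = x + x²/Ka
C₀ = 9.33 × 10^-4 + (9.33 × 10^-4)²/(1.6 × 10^-5) = 5.53 × 10^-2 M

C₀ = 5.5 × 10^-2 M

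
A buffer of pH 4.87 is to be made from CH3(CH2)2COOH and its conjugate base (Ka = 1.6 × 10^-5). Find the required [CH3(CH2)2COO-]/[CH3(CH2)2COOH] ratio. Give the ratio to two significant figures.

pKa = -log(1.6 × 10^-5) = 4.796
pH = pKa + log(r) ⇒ log(r) = 4.87 − 4.796 = +0.074
r = [CH3(CH2)2COO-]/[CH3(CH2)2COOH] = 10^(+0.074) = 1.19

ratio = 1.2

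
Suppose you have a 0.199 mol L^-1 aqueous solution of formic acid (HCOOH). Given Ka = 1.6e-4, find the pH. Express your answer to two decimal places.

pH = 2.25

HCOOH ⇌ HCOO- + H+
From the ICE table, Ka = x²/(0.199 − x) = 1.6 × 10^-4.
Assume x ≪ 0.199: x ≈ √(1.6 × 10^-4 × 0.199) = 5.64 × 10^-3 M
Check: 2.8% ionized — well under 5%, approximation valid.
pH = −log[H+] = −log(5.64 × 10^-3) = 2.25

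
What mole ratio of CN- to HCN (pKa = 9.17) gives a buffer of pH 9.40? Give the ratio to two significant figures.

pH = pKa + log(r) ⇒ log(r) = 9.40 − 9.17 = +0.23
r = [CN-]/[HCN] = 10^(+0.23) = 1.7

ratio = 1.7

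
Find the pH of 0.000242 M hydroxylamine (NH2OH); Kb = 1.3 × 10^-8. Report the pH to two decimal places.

NH2OH + H2O ⇌ NH3OH+ + OH-
Kb = [OH-]²/(0.000242 − [OH-]) = 1.3 × 10^-8
Neglecting [OH-] in the denominator: [OH-] = √(1.3 × 10^-8 × 0.000242) = 1.77 × 10^-6 M
pOH = 5.75, so pH = 14.00 − pOH = 8.25

pH = 8.25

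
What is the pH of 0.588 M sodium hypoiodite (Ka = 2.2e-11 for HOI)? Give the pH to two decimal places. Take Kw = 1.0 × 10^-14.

OI- is the conjugate base of the weak acid HOI.
Kb = Kw/Ka = 1.0×10^-14 / 2.2 × 10^-11 = 4.55 × 10^-4
From the ICE table, Kb = [OH-]²/(0.588 − [OH-]) = 4.55 × 10^-4.
Since Kb ≪ C₀, [OH-] ≈ √(Kb·C₀) = 1.64 × 10^-2 M.
pOH = 1.79, so pH = 14.00 − pOH = 12.21

pH = 12.21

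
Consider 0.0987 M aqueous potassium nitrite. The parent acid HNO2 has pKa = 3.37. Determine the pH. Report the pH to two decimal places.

pH = 8.18

NO2- is the conjugate base of the weak acid HNO2.
Ka = 10^(−3.37) = 4.27 × 10^-4
Kb = Kw/Ka = 1.0×10^-14 / 4.27 × 10^-4 = 2.34 × 10^-11
Let x = [OH-] at equilibrium. Kb = x²/(0.0987 − x).
Assume x ≪ 0.0987: x ≈ √(2.34 × 10^-11 × 0.0987) = 1.52 × 10^-6 M
Check: 0.0015% ionized — well under 5%, approximation valid.
pOH = −log(1.52 × 10^-6) = 5.82; pH = 14.00 − 5.82 = 8.18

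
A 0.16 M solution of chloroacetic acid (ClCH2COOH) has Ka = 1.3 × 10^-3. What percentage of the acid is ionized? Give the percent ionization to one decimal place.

ClCH2COOH ⇌ ClCH2COO- + H+; let x = [H+] at equilibrium.
Ka = x²/(C₀ − x); solving the quadratic gives x = 1.38 × 10^-2 M.
Fraction ionized = 1.38 × 10^-2 / 0.16 = 0.0862 → 8.6%

8.6%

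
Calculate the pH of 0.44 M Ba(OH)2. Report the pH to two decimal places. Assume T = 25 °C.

Ba(OH)2 is a strong base (each formula unit releases 2 OH-); [OH-] = 0.88 M.
pOH = -log(0.88) = 0.06
pH = 14.00 - 0.06 = 13.94

pH = 13.94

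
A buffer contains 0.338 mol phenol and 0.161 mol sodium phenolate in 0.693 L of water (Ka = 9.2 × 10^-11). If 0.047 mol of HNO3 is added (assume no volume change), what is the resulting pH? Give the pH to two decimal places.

pH = 9.51

After neutralization: n(C6H5OH) = 0.385 mol, n(C6H5O-) = 0.114 mol.
pKa = −log(9.2 × 10^-11) = 10.036
pH = pKa + log([A⁻]/[HA]) = 10.036 + log(0.114/0.385) = 10.036 -0.529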